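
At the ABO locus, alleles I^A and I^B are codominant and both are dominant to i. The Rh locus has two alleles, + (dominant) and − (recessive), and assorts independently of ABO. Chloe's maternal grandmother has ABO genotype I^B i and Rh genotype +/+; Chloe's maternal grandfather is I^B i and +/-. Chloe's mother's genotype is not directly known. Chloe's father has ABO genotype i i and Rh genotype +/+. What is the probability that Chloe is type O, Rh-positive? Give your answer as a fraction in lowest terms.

Chloe's mother's ABO genotype from I^B i × I^B i: 1/4 I^B I^B, 1/2 I^B i, 1/4 i i.
Crossing each possibility with the father i i and summing P(type O): 1/4·0 + 1/2·1/2 + 1/4·1 = 1/2.
Similarly for Rh via the mother's Rh distribution: P(Rh+) = 1.
Independent loci: 1/2 × 1 = 1/2.

1/2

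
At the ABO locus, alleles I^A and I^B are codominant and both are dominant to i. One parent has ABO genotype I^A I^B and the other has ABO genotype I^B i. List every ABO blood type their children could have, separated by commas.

Gametes from I^A I^B × I^B i give offspring ABO genotypes I^A I^B, I^A i, I^B I^B, I^B i, i.e. phenotypes A, B, AB.

A, B, AB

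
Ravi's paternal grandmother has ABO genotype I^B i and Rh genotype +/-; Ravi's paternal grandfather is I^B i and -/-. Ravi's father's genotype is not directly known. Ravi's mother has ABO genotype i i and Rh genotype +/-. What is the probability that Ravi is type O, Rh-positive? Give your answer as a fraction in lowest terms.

Ravi's father's ABO genotype from I^B i × I^B i: 1/4 I^B I^B, 1/2 I^B i, 1/4 i i.
Crossing each possibility with the mother i i and summing P(type O): 1/4·0 + 1/2·1/2 + 1/4·1 = 1/2.
Similarly for Rh via the father's Rh distribution: P(Rh+) = 5/8.
Independent loci: 1/2 × 5/8 = 5/16.

5/16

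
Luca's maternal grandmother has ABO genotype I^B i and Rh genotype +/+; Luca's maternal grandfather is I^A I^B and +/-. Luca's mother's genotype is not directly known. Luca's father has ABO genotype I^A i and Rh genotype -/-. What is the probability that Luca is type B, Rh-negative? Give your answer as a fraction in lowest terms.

1/16

Luca's mother's ABO genotype from I^B i × I^A I^B: 1/4 I^A I^B, 1/4 I^A i, 1/4 I^B I^B, 1/4 I^B i.
Crossing each possibility with the father I^A i and summing P(type B): 1/4·1/4 + 1/4·0 + 1/4·1/2 + 1/4·1/4 = 1/4.
Similarly for Rh via the mother's Rh distribution: P(Rh-) = 1/4.
Independent loci: 1/4 × 1/4 = 1/16.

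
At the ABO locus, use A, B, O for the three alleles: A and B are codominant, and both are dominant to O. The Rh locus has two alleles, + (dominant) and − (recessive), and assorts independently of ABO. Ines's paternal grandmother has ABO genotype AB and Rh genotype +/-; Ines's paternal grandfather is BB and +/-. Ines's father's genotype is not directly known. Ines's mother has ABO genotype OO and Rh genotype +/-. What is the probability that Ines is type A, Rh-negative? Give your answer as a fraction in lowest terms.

1/16

Ines's father's ABO genotype from AB × BB: 1/2 AB, 1/2 BB.
Crossing each possibility with the mother OO and summing P(type A): 1/2·1/2 + 1/2·0 = 1/4.
Similarly for Rh via the father's Rh distribution: P(Rh-) = 1/4.
Independent loci: 1/4 × 1/4 = 1/16.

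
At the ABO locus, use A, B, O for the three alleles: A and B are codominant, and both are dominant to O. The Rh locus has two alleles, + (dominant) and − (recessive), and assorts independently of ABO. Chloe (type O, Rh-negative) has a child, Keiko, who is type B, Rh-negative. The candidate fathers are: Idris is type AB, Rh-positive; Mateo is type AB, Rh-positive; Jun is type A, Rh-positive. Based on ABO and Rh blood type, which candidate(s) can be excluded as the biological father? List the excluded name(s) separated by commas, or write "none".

A candidate is excluded only if no genotype consistent with his phenotype could produce a type B, Rh-negative child with a type O, Rh-negative mother.
Jun (type A, Rh+): no genotype consistent with that phenotype can produce a type-B Rh- child with a type-O mother.

Jun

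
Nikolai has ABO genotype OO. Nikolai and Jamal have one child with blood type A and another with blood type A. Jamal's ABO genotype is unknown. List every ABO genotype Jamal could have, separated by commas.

For each candidate genotype of Jamal, check whether crossing it with OO can produce every observed child phenotype.
  AA → possible child types {A} ✓
  AB → possible child types {A, B} ✓
  AO → possible child types {O, A} ✓
  BB → possible child types {B} ✗
  BO → possible child types {O, B} ✗
  OO → possible child types {O} ✗

AA, AB, AO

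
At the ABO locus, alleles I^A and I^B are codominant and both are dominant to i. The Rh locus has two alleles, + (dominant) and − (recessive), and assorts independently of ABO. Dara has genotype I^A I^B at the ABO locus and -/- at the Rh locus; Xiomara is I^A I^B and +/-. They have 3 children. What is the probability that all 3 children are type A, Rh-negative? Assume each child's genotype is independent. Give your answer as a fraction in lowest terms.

ABO cross I^A I^B × I^A I^B → 1/4 A, 1/4 B, 1/2 AB.
Rh cross -/- × +/- → 1/2 Rh+, 1/2 Rh-; so P(type A, Rh-negative) = 1/4 × 1/2 = 1/8 per child.
All 3 independent: (1/8)^3 = 1/512.

1/512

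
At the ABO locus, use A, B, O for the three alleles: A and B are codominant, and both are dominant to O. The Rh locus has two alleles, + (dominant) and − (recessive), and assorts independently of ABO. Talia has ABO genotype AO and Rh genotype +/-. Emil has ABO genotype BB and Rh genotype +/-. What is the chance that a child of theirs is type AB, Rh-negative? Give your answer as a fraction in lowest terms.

ABO cross AO × BB → offspring phenotypes: 1/2 B, 1/2 AB.
Rh cross +/- × +/- → 3/4 Rh+, 1/4 Rh-.
Independent loci: P(type AB, Rh-negative) = 1/2 × 1/4 = 1/8.

1/8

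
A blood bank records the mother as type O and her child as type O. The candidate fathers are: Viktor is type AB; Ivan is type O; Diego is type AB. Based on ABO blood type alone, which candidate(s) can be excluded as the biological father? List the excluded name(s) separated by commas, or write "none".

Viktor, Diego

A candidate is excluded only if no genotype consistent with his phenotype could produce a type O child with a type O mother.
Viktor (type AB): no genotype consistent with that phenotype can produce a type-O child with a type-O mother.
Diego (type AB): no genotype consistent with that phenotype can produce a type-O child with a type-O mother.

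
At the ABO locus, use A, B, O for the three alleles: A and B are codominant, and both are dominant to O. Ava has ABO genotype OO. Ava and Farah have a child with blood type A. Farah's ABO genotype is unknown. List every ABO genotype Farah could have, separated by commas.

AA, AB, AO

For each candidate genotype of Farah, check whether crossing it with OO can produce every observed child phenotype.
  AA → possible child types {A} ✓
  AB → possible child types {A, B} ✓
  AO → possible child types {O, A} ✓
  BB → possible child types {B} ✗
  BO → possible child types {O, B} ✗
  OO → possible child types {O} ✗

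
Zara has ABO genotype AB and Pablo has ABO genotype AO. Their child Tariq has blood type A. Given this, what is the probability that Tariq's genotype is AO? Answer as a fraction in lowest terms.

1/2

Cross AB × AO → 1/4 AA, 1/4 AB, 1/4 AO, 1/4 BO.
Type-A genotypes among offspring: AA (1/4), AO (1/4); total 1/2.
P(AO | type A) = (1/4) / (1/2) = 1/2.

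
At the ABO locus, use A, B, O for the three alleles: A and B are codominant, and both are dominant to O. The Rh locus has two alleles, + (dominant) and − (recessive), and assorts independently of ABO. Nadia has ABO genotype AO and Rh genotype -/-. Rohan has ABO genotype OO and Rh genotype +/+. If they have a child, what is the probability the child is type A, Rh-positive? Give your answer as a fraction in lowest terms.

ABO cross AO × OO → offspring phenotypes: 1/2 O, 1/2 A.
Rh cross -/- × +/+ → 1 Rh+.
Independent loci: P(type A, Rh-positive) = 1/2 × 1 = 1/2.

1/2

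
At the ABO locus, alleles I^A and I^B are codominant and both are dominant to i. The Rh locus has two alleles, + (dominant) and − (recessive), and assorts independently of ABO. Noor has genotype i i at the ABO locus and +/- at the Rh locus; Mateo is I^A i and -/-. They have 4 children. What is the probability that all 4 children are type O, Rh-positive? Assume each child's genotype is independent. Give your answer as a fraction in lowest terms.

ABO cross i i × I^A i → 1/2 O, 1/2 A.
Rh cross +/- × -/- → 1/2 Rh+, 1/2 Rh-; so P(type O, Rh-positive) = 1/2 × 1/2 = 1/4 per child.
All 4 independent: (1/4)^4 = 1/256.

1/256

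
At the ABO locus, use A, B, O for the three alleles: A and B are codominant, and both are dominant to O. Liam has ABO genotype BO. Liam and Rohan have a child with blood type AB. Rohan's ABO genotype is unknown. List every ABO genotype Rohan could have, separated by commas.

For each candidate genotype of Rohan, check whether crossing it with BO can produce every observed child phenotype.
  AA → possible child types {A, AB} ✓
  AB → possible child types {A, B, AB} ✓
  AO → possible child types {O, A, B, AB} ✓
  BB → possible child types {B} ✗
  BO → possible child types {O, B} ✗
  OO → possible child types {O, B} ✗

AA, AB, AO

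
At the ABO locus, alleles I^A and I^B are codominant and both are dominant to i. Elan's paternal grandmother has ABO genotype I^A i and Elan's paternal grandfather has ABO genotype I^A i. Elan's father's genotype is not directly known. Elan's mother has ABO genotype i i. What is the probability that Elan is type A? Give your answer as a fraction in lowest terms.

1/2

Elan's father's ABO genotype from I^A i × I^A i: 1/4 I^A I^A, 1/2 I^A i, 1/4 i i.
Crossing each possibility with the mother i i and summing P(type A): 1/4·1 + 1/2·1/2 + 1/4·0 = 1/2.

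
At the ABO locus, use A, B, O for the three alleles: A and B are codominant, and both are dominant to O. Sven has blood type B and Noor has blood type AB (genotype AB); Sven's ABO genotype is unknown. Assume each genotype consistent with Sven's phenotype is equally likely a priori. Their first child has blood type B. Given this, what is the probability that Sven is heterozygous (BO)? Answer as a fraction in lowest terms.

Possible genotypes: Sven ∈ {BB, BO}; Noor ∈ {AB}.
Weight each parental genotype pair by prior × P(type-B child):
  BB × AB: posterior weight 1/2.
  BO × AB: posterior weight 1/2.
Sum the posterior weight over pairs where Sven is BO: 1/2.

1/2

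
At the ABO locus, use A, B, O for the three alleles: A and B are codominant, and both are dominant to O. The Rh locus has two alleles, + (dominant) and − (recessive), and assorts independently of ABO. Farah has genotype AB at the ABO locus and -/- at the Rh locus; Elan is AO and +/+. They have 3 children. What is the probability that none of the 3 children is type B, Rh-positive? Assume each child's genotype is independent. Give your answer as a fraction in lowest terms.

ABO cross AB × AO → 1/2 A, 1/4 B, 1/4 AB.
Rh cross -/- × +/+ → 1 Rh+; so P(type B, Rh-positive) = 1/4 × 1 = 1/4 per child.
P(not type B, Rh-positive) = 3/4 for one child; (3/4)^3 = 27/64.

27/64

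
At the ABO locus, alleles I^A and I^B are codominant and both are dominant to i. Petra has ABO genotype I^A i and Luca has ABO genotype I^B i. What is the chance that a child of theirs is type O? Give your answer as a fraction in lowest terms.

1/4

ABO cross I^A i × I^B i → offspring phenotypes: 1/4 O, 1/4 A, 1/4 B, 1/4 AB.
So P(type O) = 1/4.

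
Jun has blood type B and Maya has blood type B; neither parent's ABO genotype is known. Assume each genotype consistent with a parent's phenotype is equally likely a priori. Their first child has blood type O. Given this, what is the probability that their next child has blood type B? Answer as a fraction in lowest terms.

Possible genotypes: Jun ∈ {BB, BO}; Maya ∈ {BB, BO}.
Weight each parental genotype pair by prior × P(type-O child):
  BO × BO: posterior weight 1; P(next child type B) = 3/4.
Weighted sum = 3/4.

3/4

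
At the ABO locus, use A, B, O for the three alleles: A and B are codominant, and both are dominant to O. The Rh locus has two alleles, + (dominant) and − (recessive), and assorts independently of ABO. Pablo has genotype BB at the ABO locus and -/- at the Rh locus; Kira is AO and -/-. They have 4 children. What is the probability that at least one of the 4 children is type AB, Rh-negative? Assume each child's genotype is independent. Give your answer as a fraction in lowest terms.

15/16

ABO cross BB × AO → 1/2 B, 1/2 AB.
Rh cross -/- × -/- → 1 Rh-; so P(type AB, Rh-negative) = 1/2 × 1 = 1/2 per child.
P(none) = (1/2)^4 = 1/16; P(at least one) = 1 − 1/16 = 15/16.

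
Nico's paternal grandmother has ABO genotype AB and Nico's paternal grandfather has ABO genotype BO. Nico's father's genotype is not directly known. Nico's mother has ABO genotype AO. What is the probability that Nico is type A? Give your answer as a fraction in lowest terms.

Nico's father's ABO genotype from AB × BO: 1/4 AB, 1/4 AO, 1/4 BB, 1/4 BO.
Crossing each possibility with the mother AO and summing P(type A): 1/4·1/2 + 1/4·3/4 + 1/4·0 + 1/4·1/4 = 3/8.

3/8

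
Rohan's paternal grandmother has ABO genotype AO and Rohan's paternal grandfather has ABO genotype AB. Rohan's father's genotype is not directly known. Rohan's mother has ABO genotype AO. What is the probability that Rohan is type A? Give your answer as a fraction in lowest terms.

Rohan's father's ABO genotype from AO × AB: 1/4 AA, 1/4 AB, 1/4 AO, 1/4 BO.
Crossing each possibility with the mother AO and summing P(type A): 1/4·1 + 1/4·1/2 + 1/4·3/4 + 1/4·1/4 = 5/8.

5/8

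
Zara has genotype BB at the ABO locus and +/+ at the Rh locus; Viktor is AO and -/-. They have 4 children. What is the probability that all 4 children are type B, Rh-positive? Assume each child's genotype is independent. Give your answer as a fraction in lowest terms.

1/16

ABO cross BB × AO → 1/2 B, 1/2 AB.
Rh cross +/+ × -/- → 1 Rh+; so P(type B, Rh-positive) = 1/2 × 1 = 1/2 per child.
All 4 independent: (1/2)^4 = 1/16.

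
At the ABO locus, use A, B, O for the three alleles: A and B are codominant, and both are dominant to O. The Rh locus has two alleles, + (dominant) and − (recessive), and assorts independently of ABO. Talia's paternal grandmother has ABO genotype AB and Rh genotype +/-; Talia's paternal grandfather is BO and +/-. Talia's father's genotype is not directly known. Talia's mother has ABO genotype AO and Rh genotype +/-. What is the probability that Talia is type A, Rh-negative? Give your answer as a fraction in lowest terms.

Talia's father's ABO genotype from AB × BO: 1/4 AB, 1/4 AO, 1/4 BB, 1/4 BO.
Crossing each possibility with the mother AO and summing P(type A): 1/4·1/2 + 1/4·3/4 + 1/4·0 + 1/4·1/4 = 3/8.
Similarly for Rh via the father's Rh distribution: P(Rh-) = 1/4.
Independent loci: 3/8 × 1/4 = 3/32.

3/32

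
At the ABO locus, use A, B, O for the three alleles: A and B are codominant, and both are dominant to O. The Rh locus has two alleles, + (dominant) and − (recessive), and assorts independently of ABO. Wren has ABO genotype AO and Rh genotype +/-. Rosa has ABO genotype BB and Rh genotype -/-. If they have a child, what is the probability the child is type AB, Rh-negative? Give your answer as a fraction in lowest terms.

1/4

ABO cross AO × BB → offspring phenotypes: 1/2 B, 1/2 AB.
Rh cross +/- × -/- → 1/2 Rh+, 1/2 Rh-.
Independent loci: P(type AB, Rh-negative) = 1/2 × 1/2 = 1/4.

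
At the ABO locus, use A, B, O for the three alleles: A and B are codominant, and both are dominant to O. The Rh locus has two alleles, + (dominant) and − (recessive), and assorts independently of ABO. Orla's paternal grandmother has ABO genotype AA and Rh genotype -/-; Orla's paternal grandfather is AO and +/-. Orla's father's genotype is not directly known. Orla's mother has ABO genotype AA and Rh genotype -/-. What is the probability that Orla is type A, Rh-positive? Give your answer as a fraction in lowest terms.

1/4

Orla's father's ABO genotype from AA × AO: 1/2 AA, 1/2 AO.
Crossing each possibility with the mother AA and summing P(type A): 1/2·1 + 1/2·1 = 1.
Similarly for Rh via the father's Rh distribution: P(Rh+) = 1/4.
Independent loci: 1 × 1/4 = 1/4.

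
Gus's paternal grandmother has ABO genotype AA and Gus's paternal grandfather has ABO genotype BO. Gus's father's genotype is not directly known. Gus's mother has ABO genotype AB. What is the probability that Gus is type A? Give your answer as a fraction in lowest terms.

Gus's father's ABO genotype from AA × BO: 1/2 AB, 1/2 AO.
Crossing each possibility with the mother AB and summing P(type A): 1/2·1/4 + 1/2·1/2 = 3/8.

3/8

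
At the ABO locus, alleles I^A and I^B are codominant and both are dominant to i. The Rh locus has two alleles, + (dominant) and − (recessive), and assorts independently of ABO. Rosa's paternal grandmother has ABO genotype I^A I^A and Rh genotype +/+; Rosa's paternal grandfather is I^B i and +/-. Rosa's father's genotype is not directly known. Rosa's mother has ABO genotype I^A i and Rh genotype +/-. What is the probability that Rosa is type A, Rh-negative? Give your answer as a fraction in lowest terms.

Rosa's father's ABO genotype from I^A I^A × I^B i: 1/2 I^A I^B, 1/2 I^A i.
Crossing each possibility with the mother I^A i and summing P(type A): 1/2·1/2 + 1/2·3/4 = 5/8.
Similarly for Rh via the father's Rh distribution: P(Rh-) = 1/8.
Independent loci: 5/8 × 1/8 = 5/64.

5/64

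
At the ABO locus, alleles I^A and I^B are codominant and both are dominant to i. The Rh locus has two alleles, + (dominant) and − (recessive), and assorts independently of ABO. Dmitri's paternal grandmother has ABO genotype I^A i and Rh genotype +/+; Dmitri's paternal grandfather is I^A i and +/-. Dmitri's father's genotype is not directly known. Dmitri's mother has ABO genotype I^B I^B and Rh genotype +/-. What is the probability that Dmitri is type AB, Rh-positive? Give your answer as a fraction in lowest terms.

7/16

Dmitri's father's ABO genotype from I^A i × I^A i: 1/4 I^A I^A, 1/2 I^A i, 1/4 i i.
Crossing each possibility with the mother I^B I^B and summing P(type AB): 1/4·1 + 1/2·1/2 + 1/4·0 = 1/2.
Similarly for Rh via the father's Rh distribution: P(Rh+) = 7/8.
Independent loci: 1/2 × 7/8 = 7/16.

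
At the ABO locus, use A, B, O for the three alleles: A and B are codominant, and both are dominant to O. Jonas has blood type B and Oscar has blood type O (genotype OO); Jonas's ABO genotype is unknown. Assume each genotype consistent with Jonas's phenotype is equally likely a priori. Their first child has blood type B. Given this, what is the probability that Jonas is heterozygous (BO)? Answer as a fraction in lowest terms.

Possible genotypes: Jonas ∈ {BB, BO}; Oscar ∈ {OO}.
Weight each parental genotype pair by prior × P(type-B child):
  BB × OO: posterior weight 2/3.
  BO × OO: posterior weight 1/3.
Sum the posterior weight over pairs where Jonas is BO: 1/3.

1/3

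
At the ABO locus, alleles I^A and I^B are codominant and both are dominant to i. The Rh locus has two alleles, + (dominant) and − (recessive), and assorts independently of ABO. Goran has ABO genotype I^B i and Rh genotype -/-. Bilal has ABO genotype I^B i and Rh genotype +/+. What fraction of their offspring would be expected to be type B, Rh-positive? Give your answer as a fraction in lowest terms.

ABO cross I^B i × I^B i → offspring phenotypes: 1/4 O, 3/4 B.
Rh cross -/- × +/+ → 1 Rh+.
Independent loci: P(type B, Rh-positive) = 3/4 × 1 = 3/4.

3/4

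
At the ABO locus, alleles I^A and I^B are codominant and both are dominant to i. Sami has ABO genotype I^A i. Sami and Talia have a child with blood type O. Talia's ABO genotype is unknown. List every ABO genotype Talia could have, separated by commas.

I^A i, I^B i, i i

For each candidate genotype of Talia, check whether crossing it with I^A i can produce every observed child phenotype.
  I^A I^A → possible child types {A} ✗
  I^A I^B → possible child types {A, B, AB} ✗
  I^A i → possible child types {O, A} ✓
  I^B I^B → possible child types {B, AB} ✗
  I^B i → possible child types {O, A, B, AB} ✓
  i i → possible child types {O, A} ✓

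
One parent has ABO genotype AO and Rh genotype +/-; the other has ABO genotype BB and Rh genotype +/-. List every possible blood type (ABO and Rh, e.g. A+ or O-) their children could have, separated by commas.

Gametes from AO × BB give offspring ABO genotypes AB, BO, i.e. phenotypes B, AB.
Rh cross +/- × +/- → phenotypes Rh+, Rh-.
Combining independently: B+, B-, AB+, AB-.

B+, B-, AB+, AB-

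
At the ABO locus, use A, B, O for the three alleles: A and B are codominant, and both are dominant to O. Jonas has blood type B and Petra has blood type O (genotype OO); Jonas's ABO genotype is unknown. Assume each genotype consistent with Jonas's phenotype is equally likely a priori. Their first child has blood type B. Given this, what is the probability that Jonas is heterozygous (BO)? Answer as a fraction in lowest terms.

1/3

Possible genotypes: Jonas ∈ {BB, BO}; Petra ∈ {OO}.
Weight each parental genotype pair by prior × P(type-B child):
  BB × OO: posterior weight 2/3.
  BO × OO: posterior weight 1/3.
Sum the posterior weight over pairs where Jonas is BO: 1/3.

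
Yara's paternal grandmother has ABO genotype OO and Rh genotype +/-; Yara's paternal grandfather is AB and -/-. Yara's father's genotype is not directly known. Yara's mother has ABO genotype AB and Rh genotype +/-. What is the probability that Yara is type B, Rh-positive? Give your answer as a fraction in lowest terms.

Yara's father's ABO genotype from OO × AB: 1/2 AO, 1/2 BO.
Crossing each possibility with the mother AB and summing P(type B): 1/2·1/4 + 1/2·1/2 = 3/8.
Similarly for Rh via the father's Rh distribution: P(Rh+) = 5/8.
Independent loci: 3/8 × 5/8 = 15/64.

15/64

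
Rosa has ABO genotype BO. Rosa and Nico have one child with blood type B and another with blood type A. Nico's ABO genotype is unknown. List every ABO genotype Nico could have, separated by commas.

For each candidate genotype of Nico, check whether crossing it with BO can produce every observed child phenotype.
  AA → possible child types {A, AB} ✗
  AB → possible child types {A, B, AB} ✓
  AO → possible child types {O, A, B, AB} ✓
  BB → possible child types {B} ✗
  BO → possible child types {O, B} ✗
  OO → possible child types {O, B} ✗

AB, AO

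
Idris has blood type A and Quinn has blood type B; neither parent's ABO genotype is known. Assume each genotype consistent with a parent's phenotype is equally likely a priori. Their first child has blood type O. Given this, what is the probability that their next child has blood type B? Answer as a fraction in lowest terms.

1/4

Possible genotypes: Idris ∈ {AA, AO}; Quinn ∈ {BB, BO}.
Weight each parental genotype pair by prior × P(type-O child):
  AO × BO: posterior weight 1; P(next child type B) = 1/4.
Weighted sum = 1/4.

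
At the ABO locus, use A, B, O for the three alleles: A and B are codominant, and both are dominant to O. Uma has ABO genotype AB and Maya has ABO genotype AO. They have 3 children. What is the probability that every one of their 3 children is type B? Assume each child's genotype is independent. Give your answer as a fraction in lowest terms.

ABO cross AB × AO → 1/2 A, 1/4 B, 1/4 AB.
So P(type B) = 1/4 per child.
All 3 independent: (1/4)^3 = 1/64.

1/64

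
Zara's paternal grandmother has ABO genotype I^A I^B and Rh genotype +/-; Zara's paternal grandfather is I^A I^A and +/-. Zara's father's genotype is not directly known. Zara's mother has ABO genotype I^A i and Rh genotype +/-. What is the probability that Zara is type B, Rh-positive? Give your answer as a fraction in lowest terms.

Zara's father's ABO genotype from I^A I^B × I^A I^A: 1/2 I^A I^A, 1/2 I^A I^B.
Crossing each possibility with the mother I^A i and summing P(type B): 1/2·0 + 1/2·1/4 = 1/8.
Similarly for Rh via the father's Rh distribution: P(Rh+) = 3/4.
Independent loci: 1/8 × 3/4 = 3/32.

3/32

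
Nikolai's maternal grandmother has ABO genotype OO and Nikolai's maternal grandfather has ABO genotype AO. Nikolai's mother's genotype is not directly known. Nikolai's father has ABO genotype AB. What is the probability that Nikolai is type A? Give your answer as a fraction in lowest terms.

Nikolai's mother's ABO genotype from OO × AO: 1/2 AO, 1/2 OO.
Crossing each possibility with the father AB and summing P(type A): 1/2·1/2 + 1/2·1/2 = 1/2.

1/2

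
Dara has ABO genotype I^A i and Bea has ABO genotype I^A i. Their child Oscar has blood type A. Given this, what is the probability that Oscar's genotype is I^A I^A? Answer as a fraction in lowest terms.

1/3

Cross I^A i × I^A i → 1/4 I^A I^A, 1/2 I^A i, 1/4 i i.
Type-A genotypes among offspring: I^A I^A (1/4), I^A i (1/2); total 3/4.
P(I^A I^A | type A) = (1/4) / (3/4) = 1/3.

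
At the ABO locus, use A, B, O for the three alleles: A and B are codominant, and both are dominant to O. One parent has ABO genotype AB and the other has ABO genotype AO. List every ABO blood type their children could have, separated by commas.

A, B, AB

Gametes from AB × AO give offspring ABO genotypes AA, AB, AO, BO, i.e. phenotypes A, B, AB.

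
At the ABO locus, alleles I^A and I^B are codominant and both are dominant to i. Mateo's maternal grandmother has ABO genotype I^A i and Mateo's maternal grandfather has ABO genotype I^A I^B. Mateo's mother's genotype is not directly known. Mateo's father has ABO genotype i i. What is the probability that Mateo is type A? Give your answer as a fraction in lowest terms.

Mateo's mother's ABO genotype from I^A i × I^A I^B: 1/4 I^A I^A, 1/4 I^A I^B, 1/4 I^A i, 1/4 I^B i.
Crossing each possibility with the father i i and summing P(type A): 1/4·1 + 1/4·1/2 + 1/4·1/2 + 1/4·0 = 1/2.

1/2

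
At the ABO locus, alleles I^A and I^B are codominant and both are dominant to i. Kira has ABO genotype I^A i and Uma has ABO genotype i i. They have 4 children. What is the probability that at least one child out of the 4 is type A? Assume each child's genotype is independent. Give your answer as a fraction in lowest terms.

15/16

ABO cross I^A i × i i → 1/2 O, 1/2 A.
So P(type A) = 1/2 per child.
P(none) = (1/2)^4 = 1/16; P(at least one) = 1 − 1/16 = 15/16.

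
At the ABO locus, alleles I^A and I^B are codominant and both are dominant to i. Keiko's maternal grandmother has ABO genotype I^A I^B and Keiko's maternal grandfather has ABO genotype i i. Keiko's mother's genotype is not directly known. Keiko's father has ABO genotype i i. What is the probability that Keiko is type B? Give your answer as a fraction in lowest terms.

1/4

Keiko's mother's ABO genotype from I^A I^B × i i: 1/2 I^A i, 1/2 I^B i.
Crossing each possibility with the father i i and summing P(type B): 1/2·0 + 1/2·1/2 = 1/4.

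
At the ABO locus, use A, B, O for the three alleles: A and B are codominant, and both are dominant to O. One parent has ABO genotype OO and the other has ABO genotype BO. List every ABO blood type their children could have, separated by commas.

O, B

Gametes from OO × BO give offspring ABO genotypes BO, OO, i.e. phenotypes O, B.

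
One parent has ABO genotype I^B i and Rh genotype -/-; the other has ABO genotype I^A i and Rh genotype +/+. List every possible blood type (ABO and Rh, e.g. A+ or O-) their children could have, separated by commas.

O+, A+, B+, AB+

Gametes from I^B i × I^A i give offspring ABO genotypes I^A I^B, I^A i, I^B i, i i, i.e. phenotypes O, A, B, AB.
Rh cross -/- × +/+ → phenotypes Rh+.
Combining independently: O+, A+, B+, AB+.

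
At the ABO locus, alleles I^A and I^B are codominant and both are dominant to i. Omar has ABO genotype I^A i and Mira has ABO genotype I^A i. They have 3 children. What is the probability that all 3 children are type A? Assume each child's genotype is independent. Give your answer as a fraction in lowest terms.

ABO cross I^A i × I^A i → 1/4 O, 3/4 A.
So P(type A) = 3/4 per child.
All 3 independent: (3/4)^3 = 27/64.

27/64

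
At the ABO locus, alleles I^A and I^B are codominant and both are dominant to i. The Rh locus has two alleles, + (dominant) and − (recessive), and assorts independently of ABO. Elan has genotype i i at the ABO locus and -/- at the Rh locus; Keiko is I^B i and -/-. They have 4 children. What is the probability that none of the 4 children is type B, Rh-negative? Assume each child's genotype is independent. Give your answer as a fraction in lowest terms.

1/16

ABO cross i i × I^B i → 1/2 O, 1/2 B.
Rh cross -/- × -/- → 1 Rh-; so P(type B, Rh-negative) = 1/2 × 1 = 1/2 per child.
P(not type B, Rh-negative) = 1/2 for one child; (1/2)^4 = 1/16.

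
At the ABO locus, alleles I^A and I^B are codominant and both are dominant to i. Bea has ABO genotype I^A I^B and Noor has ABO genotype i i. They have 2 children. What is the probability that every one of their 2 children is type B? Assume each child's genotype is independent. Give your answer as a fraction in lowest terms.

ABO cross I^A I^B × i i → 1/2 A, 1/2 B.
So P(type B) = 1/2 per child.
All 2 independent: (1/2)^2 = 1/4.

1/4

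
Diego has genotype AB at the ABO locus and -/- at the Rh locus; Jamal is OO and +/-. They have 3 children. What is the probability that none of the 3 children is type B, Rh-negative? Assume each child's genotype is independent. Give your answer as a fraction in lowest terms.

27/64

ABO cross AB × OO → 1/2 A, 1/2 B.
Rh cross -/- × +/- → 1/2 Rh+, 1/2 Rh-; so P(type B, Rh-negative) = 1/2 × 1/2 = 1/4 per child.
P(not type B, Rh-negative) = 3/4 for one child; (3/4)^3 = 27/64.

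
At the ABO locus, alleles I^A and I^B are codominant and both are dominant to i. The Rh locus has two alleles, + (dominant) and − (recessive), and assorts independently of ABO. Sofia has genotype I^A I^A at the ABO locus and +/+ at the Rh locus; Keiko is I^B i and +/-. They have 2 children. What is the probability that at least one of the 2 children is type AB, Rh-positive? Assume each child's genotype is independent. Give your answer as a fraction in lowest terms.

3/4

ABO cross I^A I^A × I^B i → 1/2 A, 1/2 AB.
Rh cross +/+ × +/- → 1 Rh+; so P(type AB, Rh-positive) = 1/2 × 1 = 1/2 per child.
P(none) = (1/2)^2 = 1/4; P(at least one) = 1 − 1/4 = 3/4.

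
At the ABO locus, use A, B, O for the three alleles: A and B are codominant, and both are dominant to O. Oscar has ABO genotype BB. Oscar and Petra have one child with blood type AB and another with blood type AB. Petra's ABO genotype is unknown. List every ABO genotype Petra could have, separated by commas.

AA, AB, AO

For each candidate genotype of Petra, check whether crossing it with BB can produce every observed child phenotype.
  AA → possible child types {AB} ✓
  AB → possible child types {B, AB} ✓
  AO → possible child types {B, AB} ✓
  BB → possible child types {B} ✗
  BO → possible child types {B} ✗
  OO → possible child types {B} ✗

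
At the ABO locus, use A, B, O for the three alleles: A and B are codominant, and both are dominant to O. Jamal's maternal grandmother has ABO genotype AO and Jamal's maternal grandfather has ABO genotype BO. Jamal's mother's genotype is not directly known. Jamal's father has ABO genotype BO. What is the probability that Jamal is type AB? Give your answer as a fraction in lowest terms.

1/8

Jamal's mother's ABO genotype from AO × BO: 1/4 AB, 1/4 AO, 1/4 BO, 1/4 OO.
Crossing each possibility with the father BO and summing P(type AB): 1/4·1/4 + 1/4·1/4 + 1/4·0 + 1/4·0 = 1/8.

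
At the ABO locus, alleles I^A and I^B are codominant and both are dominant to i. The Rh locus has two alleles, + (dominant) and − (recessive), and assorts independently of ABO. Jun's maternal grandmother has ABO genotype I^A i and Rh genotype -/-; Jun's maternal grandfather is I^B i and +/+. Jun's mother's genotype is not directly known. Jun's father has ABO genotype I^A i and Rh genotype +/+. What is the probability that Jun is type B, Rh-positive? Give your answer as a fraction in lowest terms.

1/8

Jun's mother's ABO genotype from I^A i × I^B i: 1/4 I^A I^B, 1/4 I^A i, 1/4 I^B i, 1/4 i i.
Crossing each possibility with the father I^A i and summing P(type B): 1/4·1/4 + 1/4·0 + 1/4·1/4 + 1/4·0 = 1/8.
Similarly for Rh via the mother's Rh distribution: P(Rh+) = 1.
Independent loci: 1/8 × 1 = 1/8.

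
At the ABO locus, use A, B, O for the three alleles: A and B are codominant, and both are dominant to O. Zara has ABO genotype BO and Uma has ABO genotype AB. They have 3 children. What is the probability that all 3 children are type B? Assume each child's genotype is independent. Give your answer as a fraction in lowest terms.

ABO cross BO × AB → 1/4 A, 1/2 B, 1/4 AB.
So P(type B) = 1/2 per child.
All 3 independent: (1/2)^3 = 1/8.

1/8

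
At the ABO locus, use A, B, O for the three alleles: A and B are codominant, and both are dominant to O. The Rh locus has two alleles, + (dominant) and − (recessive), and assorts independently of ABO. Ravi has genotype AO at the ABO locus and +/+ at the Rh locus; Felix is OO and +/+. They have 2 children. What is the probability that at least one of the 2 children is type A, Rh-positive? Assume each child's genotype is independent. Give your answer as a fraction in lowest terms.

ABO cross AO × OO → 1/2 O, 1/2 A.
Rh cross +/+ × +/+ → 1 Rh+; so P(type A, Rh-positive) = 1/2 × 1 = 1/2 per child.
P(none) = (1/2)^2 = 1/4; P(at least one) = 1 − 1/4 = 3/4.

3/4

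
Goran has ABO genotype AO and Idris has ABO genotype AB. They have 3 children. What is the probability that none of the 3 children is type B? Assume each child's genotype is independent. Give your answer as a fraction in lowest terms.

ABO cross AO × AB → 1/2 A, 1/4 B, 1/4 AB.
So P(type B) = 1/4 per child.
P(not type B) = 3/4 for one child; (3/4)^3 = 27/64.

27/64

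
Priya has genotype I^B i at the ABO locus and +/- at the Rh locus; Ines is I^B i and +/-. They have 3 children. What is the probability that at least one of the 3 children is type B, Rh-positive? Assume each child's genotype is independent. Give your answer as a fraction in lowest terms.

3753/4096

ABO cross I^B i × I^B i → 1/4 O, 3/4 B.
Rh cross +/- × +/- → 3/4 Rh+, 1/4 Rh-; so P(type B, Rh-positive) = 3/4 × 3/4 = 9/16 per child.
P(none) = (7/16)^3 = 343/4096; P(at least one) = 1 − 343/4096 = 3753/4096.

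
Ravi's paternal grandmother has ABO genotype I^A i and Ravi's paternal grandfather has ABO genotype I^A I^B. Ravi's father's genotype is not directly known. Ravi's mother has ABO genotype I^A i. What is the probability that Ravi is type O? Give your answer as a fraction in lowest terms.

1/8

Ravi's father's ABO genotype from I^A i × I^A I^B: 1/4 I^A I^A, 1/4 I^A I^B, 1/4 I^A i, 1/4 I^B i.
Crossing each possibility with the mother I^A i and summing P(type O): 1/4·0 + 1/4·0 + 1/4·1/4 + 1/4·1/4 = 1/8.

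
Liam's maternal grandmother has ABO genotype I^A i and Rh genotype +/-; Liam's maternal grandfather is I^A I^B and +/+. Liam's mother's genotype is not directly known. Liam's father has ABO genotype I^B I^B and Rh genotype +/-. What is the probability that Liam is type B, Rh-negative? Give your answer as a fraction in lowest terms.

1/16

Liam's mother's ABO genotype from I^A i × I^A I^B: 1/4 I^A I^A, 1/4 I^A I^B, 1/4 I^A i, 1/4 I^B i.
Crossing each possibility with the father I^B I^B and summing P(type B): 1/4·0 + 1/4·1/2 + 1/4·1/2 + 1/4·1 = 1/2.
Similarly for Rh via the mother's Rh distribution: P(Rh-) = 1/8.
Independent loci: 1/2 × 1/8 = 1/16.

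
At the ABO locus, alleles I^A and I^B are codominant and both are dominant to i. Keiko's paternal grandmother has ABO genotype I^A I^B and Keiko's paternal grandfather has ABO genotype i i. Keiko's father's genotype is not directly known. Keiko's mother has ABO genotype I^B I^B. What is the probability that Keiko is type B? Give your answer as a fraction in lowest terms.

3/4

Keiko's father's ABO genotype from I^A I^B × i i: 1/2 I^A i, 1/2 I^B i.
Crossing each possibility with the mother I^B I^B and summing P(type B): 1/2·1/2 + 1/2·1 = 3/4.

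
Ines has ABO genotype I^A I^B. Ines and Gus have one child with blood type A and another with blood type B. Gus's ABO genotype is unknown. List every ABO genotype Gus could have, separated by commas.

For each candidate genotype of Gus, check whether crossing it with I^A I^B can produce every observed child phenotype.
  I^A I^A → possible child types {A, AB} ✗
  I^A I^B → possible child types {A, B, AB} ✓
  I^A i → possible child types {A, B, AB} ✓
  I^B I^B → possible child types {B, AB} ✗
  I^B i → possible child types {A, B, AB} ✓
  i i → possible child types {A, B} ✓

I^A I^B, I^A i, I^B i, i i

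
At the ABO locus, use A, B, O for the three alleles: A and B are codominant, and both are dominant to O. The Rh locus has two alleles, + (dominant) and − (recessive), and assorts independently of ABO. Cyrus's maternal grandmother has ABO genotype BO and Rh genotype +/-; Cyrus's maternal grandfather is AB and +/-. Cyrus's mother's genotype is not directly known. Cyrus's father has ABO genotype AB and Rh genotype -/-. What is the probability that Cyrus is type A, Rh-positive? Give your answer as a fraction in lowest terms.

Cyrus's mother's ABO genotype from BO × AB: 1/4 AB, 1/4 AO, 1/4 BB, 1/4 BO.
Crossing each possibility with the father AB and summing P(type A): 1/4·1/4 + 1/4·1/2 + 1/4·0 + 1/4·1/4 = 1/4.
Similarly for Rh via the mother's Rh distribution: P(Rh+) = 1/2.
Independent loci: 1/4 × 1/2 = 1/8.

1/8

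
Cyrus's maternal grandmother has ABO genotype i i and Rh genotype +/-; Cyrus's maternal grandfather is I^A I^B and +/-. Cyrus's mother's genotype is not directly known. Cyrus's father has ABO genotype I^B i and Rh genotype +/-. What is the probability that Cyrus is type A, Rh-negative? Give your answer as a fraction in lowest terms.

Cyrus's mother's ABO genotype from i i × I^A I^B: 1/2 I^A i, 1/2 I^B i.
Crossing each possibility with the father I^B i and summing P(type A): 1/2·1/4 + 1/2·0 = 1/8.
Similarly for Rh via the mother's Rh distribution: P(Rh-) = 1/4.
Independent loci: 1/8 × 1/4 = 1/32.

1/32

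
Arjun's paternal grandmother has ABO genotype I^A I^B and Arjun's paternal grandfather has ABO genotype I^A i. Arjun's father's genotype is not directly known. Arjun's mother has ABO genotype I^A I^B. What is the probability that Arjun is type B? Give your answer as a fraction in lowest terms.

Arjun's father's ABO genotype from I^A I^B × I^A i: 1/4 I^A I^A, 1/4 I^A I^B, 1/4 I^A i, 1/4 I^B i.
Crossing each possibility with the mother I^A I^B and summing P(type B): 1/4·0 + 1/4·1/4 + 1/4·1/4 + 1/4·1/2 = 1/4.

1/4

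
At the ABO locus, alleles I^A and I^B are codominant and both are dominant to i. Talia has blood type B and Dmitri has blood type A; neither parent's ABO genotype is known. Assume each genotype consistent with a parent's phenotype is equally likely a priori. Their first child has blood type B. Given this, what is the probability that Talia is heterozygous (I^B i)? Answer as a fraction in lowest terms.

Possible genotypes: Talia ∈ {I^B I^B, I^B i}; Dmitri ∈ {I^A I^A, I^A i}.
Weight each parental genotype pair by prior × P(type-B child):
  I^B I^B × I^A i: posterior weight 2/3.
  I^B i × I^A i: posterior weight 1/3.
Sum the posterior weight over pairs where Talia is I^B i: 1/3.

1/3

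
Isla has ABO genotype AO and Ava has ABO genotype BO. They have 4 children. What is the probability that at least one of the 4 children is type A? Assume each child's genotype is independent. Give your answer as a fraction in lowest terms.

175/256

ABO cross AO × BO → 1/4 O, 1/4 A, 1/4 B, 1/4 AB.
So P(type A) = 1/4 per child.
P(none) = (3/4)^4 = 81/256; P(at least one) = 1 − 81/256 = 175/256.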